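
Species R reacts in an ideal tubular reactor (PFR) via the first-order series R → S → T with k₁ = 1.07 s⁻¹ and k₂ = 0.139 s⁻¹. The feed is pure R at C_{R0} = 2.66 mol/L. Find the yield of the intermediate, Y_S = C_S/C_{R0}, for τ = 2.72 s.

0.725

The intermediate concentration in a first-order A→B→C sequence is C_S = k₁C_{R0}(e^(−k₁τ) − e^(−k₂τ))/(k₂−k₁).
e^(−k₁τ) = e^(−1.07×2.72) = e^(−2.910) = 0.05445; e^(−k₂τ) = e^(−0.3781) = 0.6852.
C_S = 1.07×2.66/(0.139−1.07) × (0.05445−0.6852) = (-3.057)×(-0.6307) = 1.928 mol/L.
Y_S = C_S/C_{R0} = 1.928/2.66 = 0.725.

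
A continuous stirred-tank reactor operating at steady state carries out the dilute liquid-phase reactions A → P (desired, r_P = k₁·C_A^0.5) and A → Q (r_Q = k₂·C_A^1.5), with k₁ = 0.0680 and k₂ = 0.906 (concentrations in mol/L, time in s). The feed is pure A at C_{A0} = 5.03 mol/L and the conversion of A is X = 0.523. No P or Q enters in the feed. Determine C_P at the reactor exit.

0.0798 mol/L

Exit C_A = C_{A0}(1−X) = 5.03×0.477 = 2.399 mol/L.
In a CSTR the entire volume is at exit conditions, so r_P = 0.0680×2.399^0.5 = 0.1053 and r_Q = 0.906×2.399^1.5 = 3.367.
Fraction of consumed A going to P: r_P/(r_P+r_Q) = 0.03033.
C_P = 0.03033·C_{A0}·X = 0.03033×5.03×0.523 = 0.0798 mol/L.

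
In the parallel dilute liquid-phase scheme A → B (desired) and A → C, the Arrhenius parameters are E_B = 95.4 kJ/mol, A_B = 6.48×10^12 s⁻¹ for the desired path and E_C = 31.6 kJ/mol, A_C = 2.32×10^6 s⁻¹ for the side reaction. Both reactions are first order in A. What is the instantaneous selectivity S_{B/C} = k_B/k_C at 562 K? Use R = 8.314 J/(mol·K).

3.28

With equal orders, S_{B/C} = k_B/k_C = (A_B/A_C)·exp[(E_C−E_B)/(RT)].
(E_C−E_B)/(RT) = (31.6−95.4)×10³/(8.314×562) = -63800/4672 = -13.65.
k_B/k_C = (6.48×10^12/2.32×10^6)·exp(-13.65) = 2.793×10^6 × 1.175×10^-6 = 3.28.
Since E_B > E_C, raising the temperature improves selectivity toward B.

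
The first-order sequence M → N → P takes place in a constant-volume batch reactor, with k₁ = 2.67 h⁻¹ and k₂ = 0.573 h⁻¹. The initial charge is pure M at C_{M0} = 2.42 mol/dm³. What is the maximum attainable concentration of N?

1.59 mol/dm³

At the optimum, C_{N,max}/C_{M0} = (k₁/k₂)^[k₂/(k₂−k₁)].
= (2.67/0.573)^(0.573/(0.573−2.67)) = (4.660)^(-0.2732) = 0.6567.
C_{N,max} = 0.6567×2.42 = 1.59 mol/dm³.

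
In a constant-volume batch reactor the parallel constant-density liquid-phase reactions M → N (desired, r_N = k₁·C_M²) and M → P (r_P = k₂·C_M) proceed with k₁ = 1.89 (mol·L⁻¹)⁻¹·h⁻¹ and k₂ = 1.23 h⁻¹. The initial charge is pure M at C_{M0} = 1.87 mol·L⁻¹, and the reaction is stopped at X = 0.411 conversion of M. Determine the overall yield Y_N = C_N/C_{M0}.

C_M = C_{M0}(1−X) = 1.101 mol·L⁻¹.
Along a PFR/batch, dC_P/dC_M = −r_P/(r_N+r_P) = −k₂/(k₂+k₁·C_M).
Integrating from C_{M0} to C_M: C_P = (1.23/1.89)·ln[(1.23+1.89·1.87)/(1.23+1.89·1.10)] = 0.6508·ln(4.764/3.312) = 0.2367 mol·L⁻¹.
Then C_N = (C_{M0}−C_M) − C_P = 0.7686 − 0.2367 = 0.5319 mol·L⁻¹.
Y_N = C_N/C_{M0} = 0.5319/1.87 = 0.284.

0.284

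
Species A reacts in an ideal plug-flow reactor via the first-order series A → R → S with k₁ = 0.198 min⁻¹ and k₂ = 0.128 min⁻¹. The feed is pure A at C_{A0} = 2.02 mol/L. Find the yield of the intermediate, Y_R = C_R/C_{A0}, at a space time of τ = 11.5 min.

0.359

Solving the coupled first-order balances gives C_R(τ) = [k₁/(k₂−k₁)]·C_{A0}·(e^(−k₁τ) − e^(−k₂τ)).
e^(−k₁τ) = e^(−0.198×11.5) = e^(−2.277) = 0.1026; e^(−k₂τ) = e^(−1.472) = 0.2295.
C_R = 0.198×2.02/(0.128−0.198) × (0.1026−0.2295) = (-5.714)×(-0.1269) = 0.7249 mol/L.
Y_R = C_R/C_{A0} = 0.7249/2.02 = 0.359.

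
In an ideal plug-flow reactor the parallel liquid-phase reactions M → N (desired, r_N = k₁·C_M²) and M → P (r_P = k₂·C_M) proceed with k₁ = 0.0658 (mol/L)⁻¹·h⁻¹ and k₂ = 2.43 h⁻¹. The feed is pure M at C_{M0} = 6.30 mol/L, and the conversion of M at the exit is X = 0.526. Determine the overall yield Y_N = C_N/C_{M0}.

0.0585

C_M = C_{M0}(1−X) = 2.986 mol/L.
Along a PFR/batch, dC_P/dC_M = −r_P/(r_N+r_P) = −k₂/(k₂+k₁·C_M).
Integrating from C_{M0} to C_M: C_P = (2.43/0.0658)·ln[(2.43+0.0658·6.30)/(2.43+0.0658·2.99)] = 36.93·ln(2.845/2.626) = 2.945 mol/L.
Then C_N = (C_{M0}−C_M) − C_P = 3.314 − 2.945 = 0.3685 mol/L.
Y_N = C_N/C_{M0} = 0.3685/6.30 = 0.0585.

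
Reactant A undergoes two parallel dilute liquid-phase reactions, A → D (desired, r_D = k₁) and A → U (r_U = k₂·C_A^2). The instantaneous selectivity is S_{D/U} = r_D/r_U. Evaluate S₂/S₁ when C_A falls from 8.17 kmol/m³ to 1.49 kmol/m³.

30.1

S_{D/U} = (k₁/k₂)·C_A^-2, so S₂/S₁ = (C_{A,2}/C_{A,1})^-2.
= (1.49/8.17)^(-2) = (0.1824)^(-2) = 30.1.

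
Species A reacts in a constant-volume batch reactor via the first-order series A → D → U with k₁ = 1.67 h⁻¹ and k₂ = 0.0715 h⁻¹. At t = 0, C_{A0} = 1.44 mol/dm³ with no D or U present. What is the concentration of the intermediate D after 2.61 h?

The intermediate concentration in a first-order A→B→C sequence is C_D = k₁C_{A0}(e^(−k₁t) − e^(−k₂t))/(k₂−k₁).
e^(−k₁t) = e^(−1.67×2.61) = e^(−4.359) = 0.01280; e^(−k₂t) = e^(−0.1866) = 0.8298.
C_D = 1.67×1.44/(0.0715−1.67) × (0.01280−0.8298) = (-1.504)×(-0.8170) = 1.229 mol/dm³.

1.23 mol/dm³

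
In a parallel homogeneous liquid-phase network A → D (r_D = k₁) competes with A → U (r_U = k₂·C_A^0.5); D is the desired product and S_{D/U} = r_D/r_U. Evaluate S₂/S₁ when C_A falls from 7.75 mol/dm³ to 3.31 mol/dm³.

S_{D/U} = (k₁/k₂)·C_A^-0.5, so S₂/S₁ = (C_{A,2}/C_{A,1})^-0.5.
= (3.31/7.75)^(-0.5) = (0.4271)^(-0.5) = 1.53.

1.53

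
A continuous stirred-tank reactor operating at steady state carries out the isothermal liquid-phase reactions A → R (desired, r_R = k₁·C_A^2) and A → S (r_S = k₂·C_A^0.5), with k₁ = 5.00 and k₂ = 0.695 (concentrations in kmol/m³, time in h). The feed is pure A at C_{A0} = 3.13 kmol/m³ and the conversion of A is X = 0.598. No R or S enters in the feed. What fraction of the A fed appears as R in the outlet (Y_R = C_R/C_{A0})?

0.544

Exit C_A = C_{A0}(1−X) = 3.13×0.402 = 1.258 kmol/m³.
In a CSTR the entire volume is at exit conditions, so r_R = 5.00×1.258^2 = 7.916 and r_S = 0.695×1.258^0.5 = 0.7796.
Fraction of consumed A going to R: r_R/(r_R+r_S) = 0.9103.
C_R = 0.9103·C_{A0}·X = 0.9103×3.13×0.598 = 1.70 kmol/m³; Y_R = C_R/C_{A0} = 0.544.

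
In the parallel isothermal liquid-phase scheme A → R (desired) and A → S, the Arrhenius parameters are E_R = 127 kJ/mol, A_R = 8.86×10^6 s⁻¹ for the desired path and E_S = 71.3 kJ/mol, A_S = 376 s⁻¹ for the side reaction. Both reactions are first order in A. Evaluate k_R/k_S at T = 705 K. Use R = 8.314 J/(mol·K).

1.76

Since both paths have the same order in A, the concentration cancels and S_{R/S} = k_R/k_S = (A_R/A_S)·exp[(E_S−E_R)/(RT)].
(E_S−E_R)/(RT) = (71.3−127)×10³/(8.314×705) = -55700/5861 = -9.503.
k_R/k_S = (8.86×10^6/376)·exp(-9.503) = 23564 × 7.464×10^-5 = 1.76.
Since E_R > E_S, raising the temperature improves selectivity toward R.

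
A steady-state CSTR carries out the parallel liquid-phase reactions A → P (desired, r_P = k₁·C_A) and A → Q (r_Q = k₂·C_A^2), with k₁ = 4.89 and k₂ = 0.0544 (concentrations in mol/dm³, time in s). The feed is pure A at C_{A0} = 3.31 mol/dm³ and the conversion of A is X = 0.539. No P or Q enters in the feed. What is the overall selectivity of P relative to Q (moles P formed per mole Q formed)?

Exit C_A = C_{A0}(1−X) = 3.31×0.461 = 1.526 mol/dm³.
A CSTR operates uniformly at the exit composition, giving r_P = 7.462 and r_Q = 0.1267 (each k·C_A^n at C_A = 1.526).
Overall selectivity = C_P/C_Q = r_Pτ/(r_Qτ) = r_P/r_Q = 58.9.

58.9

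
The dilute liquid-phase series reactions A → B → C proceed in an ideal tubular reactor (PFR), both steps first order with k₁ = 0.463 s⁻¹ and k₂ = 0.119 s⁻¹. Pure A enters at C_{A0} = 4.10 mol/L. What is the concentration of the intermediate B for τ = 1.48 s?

1.85 mol/L

The intermediate concentration in a first-order A→B→C sequence is C_B = k₁C_{A0}(e^(−k₁τ) − e^(−k₂τ))/(k₂−k₁).
e^(−k₁τ) = e^(−0.463×1.48) = e^(−0.6852) = 0.5040; e^(−k₂τ) = e^(−0.1761) = 0.8385.
C_B = 0.463×4.10/(0.119−0.463) × (0.5040−0.8385) = (-5.518)×(-0.3345) = 1.846 mol/L.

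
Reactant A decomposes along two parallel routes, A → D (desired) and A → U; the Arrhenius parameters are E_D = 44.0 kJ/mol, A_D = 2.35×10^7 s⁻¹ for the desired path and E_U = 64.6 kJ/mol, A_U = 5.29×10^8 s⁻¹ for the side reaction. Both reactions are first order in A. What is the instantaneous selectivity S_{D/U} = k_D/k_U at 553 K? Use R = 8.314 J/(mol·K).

k_D/k_U = (A_D/A_U)·exp[−(E_D−E_U)/(RT)] = (A_D/A_U)·exp[(E_U−E_D)/(RT)].
(E_U−E_D)/(RT) = (64.6−44.0)×10³/(8.314×553) = 20600/4598 = 4.481.
k_D/k_U = (2.35×10^7/5.29×10^8)·exp(4.481) = 0.04442 × 88.28 = 3.92.

3.92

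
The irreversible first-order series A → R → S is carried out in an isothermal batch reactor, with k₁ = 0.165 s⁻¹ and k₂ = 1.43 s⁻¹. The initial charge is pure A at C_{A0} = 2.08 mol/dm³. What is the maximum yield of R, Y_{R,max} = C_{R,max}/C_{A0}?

At the optimum, C_{R,max}/C_{A0} = (k₁/k₂)^[k₂/(k₂−k₁)].
= (0.165/1.43)^(1.43/(1.43−0.165)) = (0.1154)^(1.130) = 0.08706.

0.0871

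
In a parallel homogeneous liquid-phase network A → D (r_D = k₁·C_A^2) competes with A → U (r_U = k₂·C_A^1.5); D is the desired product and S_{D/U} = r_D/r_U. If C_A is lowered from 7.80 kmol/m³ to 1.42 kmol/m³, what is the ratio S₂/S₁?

0.427

S_{D/U} = (k₁/k₂)·C_A^0.5, so S₂/S₁ = (C_{A,2}/C_{A,1})^0.5.
= (1.42/7.80)^0.5 = (0.1821)^0.5 = 0.427.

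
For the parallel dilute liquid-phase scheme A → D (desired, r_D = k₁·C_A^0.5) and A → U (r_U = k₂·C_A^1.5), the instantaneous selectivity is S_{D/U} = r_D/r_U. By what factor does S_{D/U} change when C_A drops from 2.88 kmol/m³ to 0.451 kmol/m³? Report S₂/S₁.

S_{D/U} = (k₁/k₂)·C_A⁻¹, so S₂/S₁ = (C_{A,2}/C_{A,1})⁻¹.
= 2.88/0.451 = 6.39.
Selectivity toward D rises as C_A falls — low-concentration operation is favoured.

6.39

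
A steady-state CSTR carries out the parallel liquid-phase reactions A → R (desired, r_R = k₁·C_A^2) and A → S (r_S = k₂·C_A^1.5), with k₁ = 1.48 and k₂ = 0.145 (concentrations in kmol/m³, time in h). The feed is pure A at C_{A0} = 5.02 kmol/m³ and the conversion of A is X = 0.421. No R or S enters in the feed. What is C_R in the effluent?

2.00 kmol/m³

Exit C_A = C_{A0}(1−X) = 5.02×0.579 = 2.907 kmol/m³.
In a CSTR the entire volume is at exit conditions, so r_R = 1.48×2.907^2 = 12.50 and r_S = 0.145×2.907^1.5 = 0.7185.
Fraction of consumed A going to R: r_R/(r_R+r_S) = 0.9457.
C_R = 0.9457·C_{A0}·X = 0.9457×5.02×0.421 = 2.00 kmol/m³.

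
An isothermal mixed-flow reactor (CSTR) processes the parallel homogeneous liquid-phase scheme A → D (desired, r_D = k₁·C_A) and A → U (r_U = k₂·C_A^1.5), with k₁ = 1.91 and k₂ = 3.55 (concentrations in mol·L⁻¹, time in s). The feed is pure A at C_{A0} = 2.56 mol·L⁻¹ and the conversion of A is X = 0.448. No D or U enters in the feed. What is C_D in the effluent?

0.357 mol·L⁻¹

Exit C_A = C_{A0}(1−X) = 2.56×0.552 = 1.413 mol·L⁻¹.
In a CSTR the entire volume is at exit conditions, so r_D = 1.91×1.413 = 2.699 and r_U = 3.55×1.413^1.5 = 5.963.
Fraction of consumed A going to D: r_D/(r_D+r_U) = 0.3116.
C_D = 0.3116·C_{A0}·X = 0.3116×2.56×0.448 = 0.357 mol·L⁻¹.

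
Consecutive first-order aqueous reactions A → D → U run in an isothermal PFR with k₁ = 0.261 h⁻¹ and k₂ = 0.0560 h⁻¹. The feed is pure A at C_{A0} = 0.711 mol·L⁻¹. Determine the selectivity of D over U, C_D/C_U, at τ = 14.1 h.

1.27

Solving the coupled first-order balances gives C_D(τ) = [k₁/(k₂−k₁)]·C_{A0}·(e^(−k₁τ) − e^(−k₂τ)).
e^(−k₁τ) = e^(−0.261×14.1) = e^(−3.680) = 0.02522; e^(−k₂τ) = e^(−0.7896) = 0.4540.
C_D = 0.261×0.711/(0.0560−0.261) × (0.02522−0.4540) = (-0.9052)×(-0.4288) = 0.3882 mol·L⁻¹.
C_A = C_{A0}e^(−k₁τ) = 0.01793 mol·L⁻¹, so C_U = C_{A0}−C_A−C_D = 0.3049 mol·L⁻¹; C_D/C_U = 1.27.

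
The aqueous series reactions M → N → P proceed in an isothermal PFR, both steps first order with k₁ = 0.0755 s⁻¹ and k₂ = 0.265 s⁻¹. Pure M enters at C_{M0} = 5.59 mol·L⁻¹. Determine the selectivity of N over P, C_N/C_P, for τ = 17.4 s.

For first-order series with pure M initially, C_N(τ) = k₁C_{M0}/(k₂−k₁)·(e^(−k₁τ) − e^(−k₂τ)).
e^(−k₁τ) = e^(−0.0755×17.4) = e^(−1.314) = 0.2688; e^(−k₂τ) = e^(−4.611) = 0.009942.
C_N = 0.0755×5.59/(0.265−0.0755) × (0.2688−0.009942) = 2.227×0.2589 = 0.5766 mol·L⁻¹.
C_M = C_{M0}e^(−k₁τ) = 1.503 mol·L⁻¹, so C_P = C_{M0}−C_M−C_N = 3.511 mol·L⁻¹; C_N/C_P = 0.164.

0.164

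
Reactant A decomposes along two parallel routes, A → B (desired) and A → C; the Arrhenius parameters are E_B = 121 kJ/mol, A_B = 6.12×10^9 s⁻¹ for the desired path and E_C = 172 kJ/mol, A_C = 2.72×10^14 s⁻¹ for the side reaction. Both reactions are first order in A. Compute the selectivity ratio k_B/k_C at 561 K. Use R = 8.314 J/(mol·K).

With equal orders, S_{B/C} = k_B/k_C = (A_B/A_C)·exp[(E_C−E_B)/(RT)].
(E_C−E_B)/(RT) = (172−121)×10³/(8.314×561) = 51000/4664 = 10.93.
k_B/k_C = (6.12×10^9/2.72×10^14)·exp(10.93) = 2.250×10^-5 × 56076 = 1.26.
Since E_B < E_C, lowering the temperature improves selectivity toward B.

1.26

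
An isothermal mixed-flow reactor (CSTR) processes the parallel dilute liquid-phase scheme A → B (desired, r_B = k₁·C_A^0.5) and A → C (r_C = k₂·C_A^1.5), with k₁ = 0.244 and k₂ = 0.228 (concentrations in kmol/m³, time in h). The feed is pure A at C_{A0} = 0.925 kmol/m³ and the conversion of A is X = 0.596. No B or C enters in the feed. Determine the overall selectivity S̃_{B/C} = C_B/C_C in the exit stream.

Exit C_A = C_{A0}(1−X) = 0.925×0.404 = 0.3737 kmol/m³.
A CSTR operates uniformly at the exit composition, giving r_B = 0.1492 and r_C = 0.05209 (each k·C_A^n at C_A = 0.3737).
Overall selectivity = C_B/C_C = r_Bτ/(r_Cτ) = r_B/r_C = 2.86.

2.86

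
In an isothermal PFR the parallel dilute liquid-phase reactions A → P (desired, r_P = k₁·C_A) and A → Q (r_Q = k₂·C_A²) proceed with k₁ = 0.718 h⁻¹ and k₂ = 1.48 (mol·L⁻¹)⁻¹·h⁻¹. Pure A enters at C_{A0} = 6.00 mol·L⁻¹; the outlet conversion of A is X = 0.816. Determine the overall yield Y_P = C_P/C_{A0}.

0.114

C_A = C_{A0}(1−X) = 1.104 mol·L⁻¹.
Along a PFR/batch, dC_P/dC_A = −r_P/(r_P+r_Q) = −k₁/(k₁+k₂·C_A).
Integrating from C_{A0} to C_A: C_P = (0.718/1.48)·ln[(0.718+1.48·6.00)/(0.718+1.48·1.10)] = 0.4851·ln(9.598/2.352) = 0.6823 mol·L⁻¹.
Y_P = C_P/C_{A0} = 0.6823/6.00 = 0.114.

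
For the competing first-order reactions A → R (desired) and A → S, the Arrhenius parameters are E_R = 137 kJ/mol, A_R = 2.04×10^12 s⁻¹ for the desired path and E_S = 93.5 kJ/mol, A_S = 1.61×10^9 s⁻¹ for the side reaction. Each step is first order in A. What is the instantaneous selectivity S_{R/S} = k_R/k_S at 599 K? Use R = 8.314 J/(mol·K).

Since both paths have the same order in A, the concentration cancels and S_{R/S} = k_R/k_S = (A_R/A_S)·exp[(E_S−E_R)/(RT)].
(E_S−E_R)/(RT) = (93.5−137)×10³/(8.314×599) = -43500/4980 = -8.735.
k_R/k_S = (2.04×10^12/1.61×10^9)·exp(-8.735) = 1267 × 1.609×10^-4 = 0.204.

0.204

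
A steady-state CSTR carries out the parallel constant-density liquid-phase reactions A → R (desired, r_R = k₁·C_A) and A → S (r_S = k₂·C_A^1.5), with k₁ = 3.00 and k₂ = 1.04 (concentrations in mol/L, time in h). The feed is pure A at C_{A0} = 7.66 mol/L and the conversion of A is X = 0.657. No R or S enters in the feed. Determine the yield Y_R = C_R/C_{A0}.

Exit C_A = C_{A0}(1−X) = 7.66×0.343 = 2.627 mol/L.
A CSTR operates uniformly at the exit composition, giving r_R = 7.882 and r_S = 4.429 (each k·C_A^n at C_A = 2.627).
Fraction of consumed A going to R: r_R/(r_R+r_S) = 0.6402.
C_R = 0.6402·C_{A0}·X = 0.6402×7.66×0.657 = 3.22 mol/L; Y_R = C_R/C_{A0} = 0.421.

0.421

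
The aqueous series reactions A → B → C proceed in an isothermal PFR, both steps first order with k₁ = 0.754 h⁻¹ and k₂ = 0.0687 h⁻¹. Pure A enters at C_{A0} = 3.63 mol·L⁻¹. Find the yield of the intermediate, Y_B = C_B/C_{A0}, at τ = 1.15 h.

Solving the coupled first-order balances gives C_B(τ) = [k₁/(k₂−k₁)]·C_{A0}·(e^(−k₁τ) − e^(−k₂τ)).
e^(−k₁τ) = e^(−0.754×1.15) = e^(−0.8671) = 0.4202; e^(−k₂τ) = e^(−0.07900) = 0.9240.
C_B = 0.754×3.63/(0.0687−0.754) × (0.4202−0.9240) = (-3.994)×(-0.5039) = 2.012 mol·L⁻¹.
Y_B = C_B/C_{A0} = 2.012/3.63 = 0.554.

0.554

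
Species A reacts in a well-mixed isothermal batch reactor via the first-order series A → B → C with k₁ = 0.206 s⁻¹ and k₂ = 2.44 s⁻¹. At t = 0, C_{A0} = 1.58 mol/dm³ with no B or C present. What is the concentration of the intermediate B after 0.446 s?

0.0838 mol/dm³

Solving the coupled first-order balances gives C_B(t) = [k₁/(k₂−k₁)]·C_{A0}·(e^(−k₁t) − e^(−k₂t)).
e^(−k₁t) = e^(−0.206×0.446) = e^(−0.09188) = 0.9122; e^(−k₂t) = e^(−1.088) = 0.3368.
C_B = 0.206×1.58/(2.44−0.206) × (0.9122−0.3368) = 0.1457×0.5754 = 0.08383 mol/dm³.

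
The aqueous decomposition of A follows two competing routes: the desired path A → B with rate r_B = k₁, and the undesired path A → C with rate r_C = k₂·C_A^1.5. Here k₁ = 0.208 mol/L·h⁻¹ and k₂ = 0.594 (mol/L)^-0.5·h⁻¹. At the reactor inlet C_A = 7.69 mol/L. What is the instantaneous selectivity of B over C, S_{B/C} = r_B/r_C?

S_{B/C} = r_B/r_C = (k₁)/(k₂·C_A^1.5) = (k₁/k₂)·C_A^-1.5.
= (0.208) / (0.594×7.690^1.5) = 0.2080/12.67 = 0.0164.
The undesired path is higher order in A, so low C_A (CSTR or dilute feed) favours B.

0.0164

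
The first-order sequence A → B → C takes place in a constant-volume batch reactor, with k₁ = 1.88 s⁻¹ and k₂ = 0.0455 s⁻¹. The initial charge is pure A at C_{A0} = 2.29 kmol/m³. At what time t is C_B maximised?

2.03 s

The intermediate peaks when r₁ = r₂, i.e. k₁e^(−k₁t) = k₂e^(−k₂t), giving t_opt = ln(k₂/k₁)/(k₂−k₁).
= ln(0.0455/1.88)/(0.0455−1.88) = ln(0.02420)/-1.834 = -3.721/-1.834 = 2.03 s.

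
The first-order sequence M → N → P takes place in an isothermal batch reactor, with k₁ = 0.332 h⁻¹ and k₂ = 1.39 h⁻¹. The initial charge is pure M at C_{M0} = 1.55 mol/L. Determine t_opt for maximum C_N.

1.35 h

For first-order series the maximum of C_N occurs at t_opt = ln(k₂/k₁)/(k₂−k₁).
= ln(1.39/0.332)/(1.39−0.332) = ln(4.187)/1.058 = 1.432/1.058 = 1.35 h.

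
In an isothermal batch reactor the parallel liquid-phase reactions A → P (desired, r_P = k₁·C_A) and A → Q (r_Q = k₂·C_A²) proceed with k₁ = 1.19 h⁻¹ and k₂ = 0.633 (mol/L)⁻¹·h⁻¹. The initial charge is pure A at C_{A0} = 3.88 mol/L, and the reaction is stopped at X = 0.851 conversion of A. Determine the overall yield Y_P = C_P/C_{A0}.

C_A = C_{A0}(1−X) = 0.5781 mol/L.
Along a PFR/batch, dC_P/dC_A = −r_P/(r_P+r_Q) = −k₁/(k₁+k₂·C_A).
Integrating from C_{A0} to C_A: C_P = (1.19/0.633)·ln[(1.19+0.633·3.88)/(1.19+0.633·0.578)] = 1.880·ln(3.646/1.556) = 1.601 mol/L.
Y_P = C_P/C_{A0} = 1.601/3.88 = 0.413.

0.413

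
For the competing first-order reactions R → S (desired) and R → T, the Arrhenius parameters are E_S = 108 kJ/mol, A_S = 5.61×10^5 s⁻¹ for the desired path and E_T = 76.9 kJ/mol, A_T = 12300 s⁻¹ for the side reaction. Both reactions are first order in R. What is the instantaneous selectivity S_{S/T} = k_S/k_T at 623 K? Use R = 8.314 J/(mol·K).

0.113

With equal orders, S_{S/T} = k_S/k_T = (A_S/A_T)·exp[(E_T−E_S)/(RT)].
(E_T−E_S)/(RT) = (76.9−108)×10³/(8.314×623) = -31100/5180 = -6.004.
k_S/k_T = (5.61×10^5/12300)·exp(-6.004) = 45.61 × 0.002468 = 0.113.
Since E_S > E_T, raising the temperature improves selectivity toward S.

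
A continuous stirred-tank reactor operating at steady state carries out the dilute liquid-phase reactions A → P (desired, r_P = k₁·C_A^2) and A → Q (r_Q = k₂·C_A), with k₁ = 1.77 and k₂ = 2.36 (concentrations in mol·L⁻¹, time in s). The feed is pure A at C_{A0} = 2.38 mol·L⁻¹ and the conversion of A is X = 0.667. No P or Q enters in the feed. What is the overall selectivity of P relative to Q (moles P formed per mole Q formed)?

Exit C_A = C_{A0}(1−X) = 2.38×0.333 = 0.7925 mol·L⁻¹.
In a CSTR the entire volume is at exit conditions, so r_P = 1.77×0.7925^2 = 1.112 and r_Q = 2.36×0.7925 = 1.870.
Overall selectivity = C_P/C_Q = r_Pτ/(r_Qτ) = r_P/r_Q = 0.594.

0.594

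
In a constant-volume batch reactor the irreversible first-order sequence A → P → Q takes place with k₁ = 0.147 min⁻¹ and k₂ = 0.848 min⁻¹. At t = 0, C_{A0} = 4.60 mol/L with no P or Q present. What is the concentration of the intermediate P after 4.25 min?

For first-order series with pure A initially, C_P(t) = k₁C_{A0}/(k₂−k₁)·(e^(−k₁t) − e^(−k₂t)).
e^(−k₁t) = e^(−0.147×4.25) = e^(−0.6247) = 0.5354; e^(−k₂t) = e^(−3.604) = 0.02721.
C_P = 0.147×4.60/(0.848−0.147) × (0.5354−0.02721) = 0.9646×0.5082 = 0.4902 mol/L.

0.490 mol/L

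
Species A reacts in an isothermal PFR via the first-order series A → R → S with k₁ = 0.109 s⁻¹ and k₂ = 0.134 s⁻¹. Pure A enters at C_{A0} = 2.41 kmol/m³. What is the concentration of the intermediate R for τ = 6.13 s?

0.765 kmol/m³

The intermediate concentration in a first-order A→B→C sequence is C_R = k₁C_{A0}(e^(−k₁τ) − e^(−k₂τ))/(k₂−k₁).
e^(−k₁τ) = e^(−0.109×6.13) = e^(−0.6682) = 0.5126; e^(−k₂τ) = e^(−0.8214) = 0.4398.
C_R = 0.109×2.41/(0.134−0.109) × (0.5126−0.4398) = 10.51×0.07284 = 0.7654 kmol/m³.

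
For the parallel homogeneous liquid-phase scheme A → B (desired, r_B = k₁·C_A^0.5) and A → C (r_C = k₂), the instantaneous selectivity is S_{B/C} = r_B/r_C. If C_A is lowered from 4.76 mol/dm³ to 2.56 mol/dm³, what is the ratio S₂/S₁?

0.733

S_{B/C} = (k₁/k₂)·C_A^0.5, so S₂/S₁ = (C_{A,2}/C_{A,1})^0.5.
= (2.56/4.76)^0.5 = (0.5378)^0.5 = 0.733.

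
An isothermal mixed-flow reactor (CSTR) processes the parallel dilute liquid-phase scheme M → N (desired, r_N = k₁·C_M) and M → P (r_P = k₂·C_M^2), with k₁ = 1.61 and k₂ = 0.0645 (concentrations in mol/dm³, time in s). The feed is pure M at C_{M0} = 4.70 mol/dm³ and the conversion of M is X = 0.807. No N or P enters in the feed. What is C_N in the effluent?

3.66 mol/dm³

Exit C_M = C_{M0}(1−X) = 4.70×0.193 = 0.9071 mol/dm³.
A CSTR operates uniformly at the exit composition, giving r_N = 1.460 and r_P = 0.05307 (each k·C_M^n at C_M = 0.9071).
Fraction of consumed M going to N: r_N/(r_N+r_P) = 0.9649.
C_N = 0.9649·C_{M0}·X = 0.9649×4.70×0.807 = 3.66 mol/dm³.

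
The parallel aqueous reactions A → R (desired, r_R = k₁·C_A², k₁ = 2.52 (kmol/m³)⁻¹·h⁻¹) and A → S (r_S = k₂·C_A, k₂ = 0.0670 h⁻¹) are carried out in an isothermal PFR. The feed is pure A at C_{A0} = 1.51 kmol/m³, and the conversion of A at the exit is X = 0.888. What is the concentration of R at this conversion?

C_A = C_{A0}(1−X) = 0.1691 kmol/m³.
Along a PFR/batch, dC_S/dC_A = −r_S/(r_R+r_S) = −k₂/(k₂+k₁·C_A).
Integrating from C_{A0} to C_A: C_S = (0.0670/2.52)·ln[(0.0670+2.52·1.51)/(0.0670+2.52·0.169)] = 0.02659·ln(3.872/0.4932) = 0.05479 kmol/m³.
Then C_R = (C_{A0}−C_A) − C_S = 1.341 − 0.05479 = 1.286 kmol/m³.

1.29 kmol/m³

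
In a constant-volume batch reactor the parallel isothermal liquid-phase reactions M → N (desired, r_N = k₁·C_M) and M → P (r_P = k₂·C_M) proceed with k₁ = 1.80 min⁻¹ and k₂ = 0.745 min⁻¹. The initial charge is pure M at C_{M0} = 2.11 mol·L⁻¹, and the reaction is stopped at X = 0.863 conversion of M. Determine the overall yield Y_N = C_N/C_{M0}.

C_M = C_{M0}(1−X) = 0.2891 mol·L⁻¹.
Both paths are first order in M, so the instantaneous fraction to N is constant: dC_N/d(−C_M) = k₁/(k₁+k₂) = 0.7073.
C_N = 0.7073·(C_{M0}−C_M) = 0.7073×1.821 = 1.29 mol·L⁻¹.
Y_N = C_N/C_{M0} = 1.288/2.11 = 0.610.

0.610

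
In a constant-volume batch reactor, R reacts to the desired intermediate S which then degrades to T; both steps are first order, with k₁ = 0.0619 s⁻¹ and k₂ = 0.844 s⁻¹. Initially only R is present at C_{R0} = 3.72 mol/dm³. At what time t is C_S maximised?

Setting dC_S/dt = 0 gives t_opt = ln(k₂/k₁)/(k₂−k₁).
= ln(0.844/0.0619)/(0.844−0.0619) = ln(13.63)/0.7821 = 2.613/0.7821 = 3.34 s.

3.34 s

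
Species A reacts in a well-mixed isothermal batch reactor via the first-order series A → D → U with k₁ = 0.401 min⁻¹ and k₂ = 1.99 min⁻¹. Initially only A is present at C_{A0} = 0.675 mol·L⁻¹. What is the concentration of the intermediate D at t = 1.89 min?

For first-order series with pure A initially, C_D(t) = k₁C_{A0}/(k₂−k₁)·(e^(−k₁t) − e^(−k₂t)).
e^(−k₁t) = e^(−0.401×1.89) = e^(−0.7579) = 0.4687; e^(−k₂t) = e^(−3.761) = 0.02326.
C_D = 0.401×0.675/(1.99−0.401) × (0.4687−0.02326) = 0.1703×0.4454 = 0.07587 mol·L⁻¹.

0.0759 mol·L⁻¹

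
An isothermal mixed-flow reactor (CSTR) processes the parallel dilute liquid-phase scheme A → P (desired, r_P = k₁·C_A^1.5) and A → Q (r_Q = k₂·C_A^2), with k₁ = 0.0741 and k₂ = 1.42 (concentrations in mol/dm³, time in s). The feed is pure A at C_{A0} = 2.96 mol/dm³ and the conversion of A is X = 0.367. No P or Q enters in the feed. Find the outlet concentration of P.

Exit C_A = C_{A0}(1−X) = 2.96×0.633 = 1.874 mol/dm³.
In a CSTR the entire volume is at exit conditions, so r_P = 0.0741×1.874^1.5 = 0.1900 and r_Q = 1.42×1.874^2 = 4.985.
Fraction of consumed A going to P: r_P/(r_P+r_Q) = 0.03672.
C_P = 0.03672·C_{A0}·X = 0.03672×2.96×0.367 = 0.0399 mol/dm³.

0.0399 mol/dm³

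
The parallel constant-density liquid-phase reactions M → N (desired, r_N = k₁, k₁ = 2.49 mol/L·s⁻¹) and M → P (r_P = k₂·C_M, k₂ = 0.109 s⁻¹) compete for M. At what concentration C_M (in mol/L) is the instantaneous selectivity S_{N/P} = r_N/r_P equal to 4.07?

5.61 mol/L

S_{N/P} = (k₁/k₂)·C_M⁻¹ ⇒ C_M = (S·k₂/k₁)^(-1).
= (4.07×0.109/2.49)^(-1) = (0.1782)^(-1) = 5.61 mol/L.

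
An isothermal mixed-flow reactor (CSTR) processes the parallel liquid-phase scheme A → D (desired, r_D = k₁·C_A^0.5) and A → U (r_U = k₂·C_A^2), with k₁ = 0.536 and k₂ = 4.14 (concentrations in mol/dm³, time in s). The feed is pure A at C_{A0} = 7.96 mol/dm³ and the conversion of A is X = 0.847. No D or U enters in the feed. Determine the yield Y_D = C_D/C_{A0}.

0.0744

Exit C_A = C_{A0}(1−X) = 7.96×0.153 = 1.218 mol/dm³.
Rates in a CSTR are evaluated at the outlet concentration: r_D = 0.536×1.218^0.5 = 0.5915, r_U = 4.14×1.218^2 = 6.141.
Fraction of consumed A going to D: r_D/(r_D+r_U) = 0.08787.
C_D = 0.08787·C_{A0}·X = 0.08787×7.96×0.847 = 0.592 mol/dm³; Y_D = C_D/C_{A0} = 0.0744.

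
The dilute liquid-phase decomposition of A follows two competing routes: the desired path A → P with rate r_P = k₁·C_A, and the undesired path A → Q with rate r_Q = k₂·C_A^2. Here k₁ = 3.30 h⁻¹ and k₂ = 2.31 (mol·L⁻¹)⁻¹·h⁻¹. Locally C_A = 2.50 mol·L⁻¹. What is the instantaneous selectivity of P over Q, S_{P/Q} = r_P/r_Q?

0.571

S_{P/Q} = r_P/r_Q = (k₁·C_A)/(k₂·C_A^2) = (k₁/k₂)·C_A⁻¹.
= (3.30×2.500) / (2.31×2.500^2) = 8.250/14.44 = 0.571.
The undesired path is higher order in A, so low C_A (CSTR or dilute feed) favours P.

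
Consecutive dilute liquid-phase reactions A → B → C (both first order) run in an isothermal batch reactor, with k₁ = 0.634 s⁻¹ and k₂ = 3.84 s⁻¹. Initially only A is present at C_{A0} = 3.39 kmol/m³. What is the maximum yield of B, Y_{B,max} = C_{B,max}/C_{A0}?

Evaluating C_B at t_opt = ln(k₂/k₁)/(k₂−k₁) gives C_{B,max}/C_{A0} = (k₁/k₂)^[k₂/(k₂−k₁)].
= (0.634/3.84)^(3.84/(3.84−0.634)) = (0.1651)^(1.198) = 0.1156.

0.116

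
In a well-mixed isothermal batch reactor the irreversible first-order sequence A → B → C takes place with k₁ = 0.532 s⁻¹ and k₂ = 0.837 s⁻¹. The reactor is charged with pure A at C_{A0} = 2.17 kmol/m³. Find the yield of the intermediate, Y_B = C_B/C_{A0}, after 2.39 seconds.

0.253

For first-order series with pure A initially, C_B(t) = k₁C_{A0}/(k₂−k₁)·(e^(−k₁t) − e^(−k₂t)).
e^(−k₁t) = e^(−0.532×2.39) = e^(−1.271) = 0.2804; e^(−k₂t) = e^(−2.000) = 0.1353.
C_B = 0.532×2.17/(0.837−0.532) × (0.2804−0.1353) = 3.785×0.1451 = 0.5494 kmol/m³.
Y_B = C_B/C_{A0} = 0.5494/2.17 = 0.253.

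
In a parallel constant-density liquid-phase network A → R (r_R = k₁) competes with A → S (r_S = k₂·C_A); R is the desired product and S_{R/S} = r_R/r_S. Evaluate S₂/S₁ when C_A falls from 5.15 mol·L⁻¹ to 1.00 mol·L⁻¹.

S_{R/S} = (k₁/k₂)·C_A⁻¹, so S₂/S₁ = (C_{A,2}/C_{A,1})⁻¹.
= 5.15/1.00 = 5.15.

5.15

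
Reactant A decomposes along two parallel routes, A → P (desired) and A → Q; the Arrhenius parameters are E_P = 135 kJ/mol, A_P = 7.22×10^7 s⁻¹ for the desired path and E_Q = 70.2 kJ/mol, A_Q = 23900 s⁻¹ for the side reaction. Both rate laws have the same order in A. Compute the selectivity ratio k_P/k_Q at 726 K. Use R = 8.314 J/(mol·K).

Since both paths have the same order in A, the concentration cancels and S_{P/Q} = k_P/k_Q = (A_P/A_Q)·exp[(E_Q−E_P)/(RT)].
(E_Q−E_P)/(RT) = (70.2−135)×10³/(8.314×726) = -64800/6036 = -10.74.
k_P/k_Q = (7.22×10^7/23900)·exp(-10.74) = 3021 × 2.176×10^-5 = 0.0657.
Since E_P > E_Q, raising the temperature improves selectivity toward P.

0.0657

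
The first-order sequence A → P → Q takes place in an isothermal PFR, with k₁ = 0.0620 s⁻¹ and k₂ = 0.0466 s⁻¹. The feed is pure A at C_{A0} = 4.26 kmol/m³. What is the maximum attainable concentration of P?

1.80 kmol/m³

At the optimum, C_{P,max}/C_{A0} = (k₁/k₂)^[k₂/(k₂−k₁)].
= (0.0620/0.0466)^(0.0466/(0.0466−0.0620)) = (1.330)^(-3.026) = 0.4215.
C_{P,max} = 0.4215×4.26 = 1.80 kmol/m³.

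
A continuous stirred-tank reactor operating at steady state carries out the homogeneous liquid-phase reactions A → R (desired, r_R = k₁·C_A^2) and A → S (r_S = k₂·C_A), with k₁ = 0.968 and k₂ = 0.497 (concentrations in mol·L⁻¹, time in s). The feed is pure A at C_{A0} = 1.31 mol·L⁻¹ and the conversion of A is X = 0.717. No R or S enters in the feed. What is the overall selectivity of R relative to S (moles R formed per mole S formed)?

Exit C_A = C_{A0}(1−X) = 1.31×0.283 = 0.3707 mol·L⁻¹.
In a CSTR the entire volume is at exit conditions, so r_R = 0.968×0.3707^2 = 0.1330 and r_S = 0.497×0.3707 = 0.1843.
Overall selectivity = C_R/C_S = r_Rτ/(r_Sτ) = r_R/r_S = 0.722.

0.722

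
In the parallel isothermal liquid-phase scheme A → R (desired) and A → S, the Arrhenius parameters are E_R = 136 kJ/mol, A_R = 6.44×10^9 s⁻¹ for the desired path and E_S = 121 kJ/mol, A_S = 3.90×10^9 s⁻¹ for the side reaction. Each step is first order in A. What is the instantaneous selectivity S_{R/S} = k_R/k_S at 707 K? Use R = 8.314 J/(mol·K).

0.129

With equal orders, S_{R/S} = k_R/k_S = (A_R/A_S)·exp[(E_S−E_R)/(RT)].
(E_S−E_R)/(RT) = (121−136)×10³/(8.314×707) = -15000/5878 = -2.552.
k_R/k_S = (6.44×10^9/3.90×10^9)·exp(-2.552) = 1.651 × 0.07793 = 0.129.
Since E_R > E_S, raising the temperature improves selectivity toward R.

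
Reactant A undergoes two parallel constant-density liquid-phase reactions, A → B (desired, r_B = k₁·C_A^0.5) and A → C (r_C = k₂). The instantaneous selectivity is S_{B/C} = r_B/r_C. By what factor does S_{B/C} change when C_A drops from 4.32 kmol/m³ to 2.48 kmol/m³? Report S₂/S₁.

0.758

S_{B/C} = (k₁/k₂)·C_A^0.5, so S₂/S₁ = (C_{A,2}/C_{A,1})^0.5.
= (2.48/4.32)^0.5 = (0.5741)^0.5 = 0.758.
Selectivity toward B falls as C_A falls — high-concentration operation is favoured.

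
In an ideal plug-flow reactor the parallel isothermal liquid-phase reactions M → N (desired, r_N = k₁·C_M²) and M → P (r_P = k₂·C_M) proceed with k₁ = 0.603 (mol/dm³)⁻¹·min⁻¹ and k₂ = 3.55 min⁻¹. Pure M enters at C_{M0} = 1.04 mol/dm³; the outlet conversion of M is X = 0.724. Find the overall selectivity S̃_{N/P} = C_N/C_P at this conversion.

C_M = C_{M0}(1−X) = 0.2870 mol/dm³.
Along a PFR/batch, dC_P/dC_M = −r_P/(r_N+r_P) = −k₂/(k₂+k₁·C_M).
Integrating from C_{M0} to C_M: C_P = (3.55/0.603)·ln[(3.55+0.603·1.04)/(3.55+0.603·0.287)] = 5.887·ln(4.177/3.723) = 0.6774 mol/dm³.
Then C_N = (C_{M0}−C_M) − C_P = 0.7530 − 0.6774 = 0.07552 mol/dm³.
S̃_{N/P} = C_N/C_P = 0.07552/0.6774 = 0.111.

0.111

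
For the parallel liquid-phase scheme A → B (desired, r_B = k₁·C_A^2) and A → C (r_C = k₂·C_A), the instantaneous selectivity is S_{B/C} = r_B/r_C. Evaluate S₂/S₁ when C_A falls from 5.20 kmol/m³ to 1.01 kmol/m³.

S_{B/C} = (k₁/k₂)·C_A, so S₂/S₁ = (C_{A,2}/C_{A,1}).
= 1.01/5.20 = 0.194.
Selectivity toward B falls as C_A falls — high-concentration operation is favoured.

0.194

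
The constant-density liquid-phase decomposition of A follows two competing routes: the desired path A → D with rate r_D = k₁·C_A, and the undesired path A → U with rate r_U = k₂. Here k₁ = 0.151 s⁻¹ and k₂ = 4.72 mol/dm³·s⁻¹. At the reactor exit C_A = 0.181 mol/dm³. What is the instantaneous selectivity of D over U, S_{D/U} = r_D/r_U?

S_{D/U} = r_D/r_U = (k₁·C_A)/(k₂) = (k₁/k₂)·C_A.
= (0.151×0.1810) / (4.72) = 0.02733/4.720 = 0.00579.

0.00579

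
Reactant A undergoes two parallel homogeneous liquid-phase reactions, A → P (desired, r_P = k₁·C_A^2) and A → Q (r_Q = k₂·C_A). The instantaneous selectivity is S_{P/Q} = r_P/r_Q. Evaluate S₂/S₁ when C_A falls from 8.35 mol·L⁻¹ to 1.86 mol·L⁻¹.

S_{P/Q} = (k₁/k₂)·C_A, so S₂/S₁ = (C_{A,2}/C_{A,1}).
= 1.86/8.35 = 0.223.

0.223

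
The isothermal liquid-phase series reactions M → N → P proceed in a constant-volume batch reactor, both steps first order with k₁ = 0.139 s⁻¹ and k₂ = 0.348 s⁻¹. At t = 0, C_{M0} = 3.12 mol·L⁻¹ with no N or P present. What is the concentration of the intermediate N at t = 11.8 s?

For first-order series with pure M initially, C_N(t) = k₁C_{M0}/(k₂−k₁)·(e^(−k₁t) − e^(−k₂t)).
e^(−k₁t) = e^(−0.139×11.8) = e^(−1.640) = 0.1939; e^(−k₂t) = e^(−4.106) = 0.01647.
C_N = 0.139×3.12/(0.348−0.139) × (0.1939−0.01647) = 2.075×0.1775 = 0.3683 mol·L⁻¹.

0.368 mol·L⁻¹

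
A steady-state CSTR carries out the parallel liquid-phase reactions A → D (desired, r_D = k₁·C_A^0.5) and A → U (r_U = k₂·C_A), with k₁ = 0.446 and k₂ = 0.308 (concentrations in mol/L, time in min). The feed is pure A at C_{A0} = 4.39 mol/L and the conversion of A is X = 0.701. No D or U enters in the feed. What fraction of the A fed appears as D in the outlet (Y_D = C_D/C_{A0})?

0.391

Exit C_A = C_{A0}(1−X) = 4.39×0.299 = 1.313 mol/L.
A CSTR operates uniformly at the exit composition, giving r_D = 0.5110 and r_U = 0.4043 (each k·C_A^n at C_A = 1.313).
Fraction of consumed A going to D: r_D/(r_D+r_U) = 0.5583.
C_D = 0.5583·C_{A0}·X = 0.5583×4.39×0.701 = 1.72 mol/L; Y_D = C_D/C_{A0} = 0.391.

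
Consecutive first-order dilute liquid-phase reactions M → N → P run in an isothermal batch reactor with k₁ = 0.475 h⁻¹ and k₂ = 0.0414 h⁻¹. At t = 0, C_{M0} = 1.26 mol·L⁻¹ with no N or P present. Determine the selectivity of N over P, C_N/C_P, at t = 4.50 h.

The intermediate concentration in a first-order A→B→C sequence is C_N = k₁C_{M0}(e^(−k₁t) − e^(−k₂t))/(k₂−k₁).
e^(−k₁t) = e^(−0.475×4.50) = e^(−2.137) = 0.1179; e^(−k₂t) = e^(−0.1863) = 0.8300.
C_N = 0.475×1.26/(0.0414−0.475) × (0.1179−0.8300) = (-1.380)×(-0.7121) = 0.9829 mol·L⁻¹.
C_M = C_{M0}e^(−k₁t) = 0.1486 mol·L⁻¹, so C_P = C_{M0}−C_M−C_N = 0.1285 mol·L⁻¹; C_N/C_P = 7.65.

7.65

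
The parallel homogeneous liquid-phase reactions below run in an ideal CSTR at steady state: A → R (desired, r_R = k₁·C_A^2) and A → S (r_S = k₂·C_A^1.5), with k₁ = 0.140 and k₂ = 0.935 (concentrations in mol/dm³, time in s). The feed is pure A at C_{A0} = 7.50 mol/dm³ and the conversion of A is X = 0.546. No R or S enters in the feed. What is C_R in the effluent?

Exit C_A = C_{A0}(1−X) = 7.50×0.454 = 3.405 mol/dm³.
In a CSTR the entire volume is at exit conditions, so r_R = 0.140×3.405^2 = 1.623 and r_S = 0.935×3.405^1.5 = 5.875.
Fraction of consumed A going to R: r_R/(r_R+r_S) = 0.2165.
C_R = 0.2165·C_{A0}·X = 0.2165×7.50×0.546 = 0.886 mol/dm³.

0.886 mol/dm³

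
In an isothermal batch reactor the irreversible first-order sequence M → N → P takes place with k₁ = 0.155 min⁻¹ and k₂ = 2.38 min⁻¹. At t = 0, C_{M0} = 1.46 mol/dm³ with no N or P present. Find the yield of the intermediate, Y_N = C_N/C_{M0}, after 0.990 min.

0.0532

For first-order series with pure M initially, C_N(t) = k₁C_{M0}/(k₂−k₁)·(e^(−k₁t) − e^(−k₂t)).
e^(−k₁t) = e^(−0.155×0.990) = e^(−0.1535) = 0.8577; e^(−k₂t) = e^(−2.356) = 0.09478.
C_N = 0.155×1.46/(2.38−0.155) × (0.8577−0.09478) = 0.1017×0.7630 = 0.07760 mol/dm³.
Y_N = C_N/C_{M0} = 0.07760/1.46 = 0.0532.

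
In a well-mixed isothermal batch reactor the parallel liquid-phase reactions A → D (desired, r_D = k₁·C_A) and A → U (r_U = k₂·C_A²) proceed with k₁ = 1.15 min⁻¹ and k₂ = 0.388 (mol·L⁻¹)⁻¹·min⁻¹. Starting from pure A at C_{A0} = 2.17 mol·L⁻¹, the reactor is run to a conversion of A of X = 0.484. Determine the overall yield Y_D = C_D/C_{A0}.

0.313

C_A = C_{A0}(1−X) = 1.120 mol·L⁻¹.
Along a PFR/batch, dC_D/dC_A = −r_D/(r_D+r_U) = −k₁/(k₁+k₂·C_A).
Integrating from C_{A0} to C_A: C_D = (1.15/0.388)·ln[(1.15+0.388·2.17)/(1.15+0.388·1.12)] = 2.964·ln(1.992/1.584) = 0.6784 mol·L⁻¹.
Y_D = C_D/C_{A0} = 0.6784/2.17 = 0.313.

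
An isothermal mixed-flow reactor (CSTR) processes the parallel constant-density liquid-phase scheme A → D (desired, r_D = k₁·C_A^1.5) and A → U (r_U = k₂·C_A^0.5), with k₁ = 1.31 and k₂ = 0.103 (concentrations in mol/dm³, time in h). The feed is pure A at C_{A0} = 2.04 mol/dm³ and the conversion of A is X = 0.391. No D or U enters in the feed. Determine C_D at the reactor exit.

0.750 mol/dm³

Exit C_A = C_{A0}(1−X) = 2.04×0.609 = 1.242 mol/dm³.
In a CSTR the entire volume is at exit conditions, so r_D = 1.31×1.242^1.5 = 1.814 and r_U = 0.103×1.242^0.5 = 0.1148.
Fraction of consumed A going to D: r_D/(r_D+r_U) = 0.9405.
C_D = 0.9405·C_{A0}·X = 0.9405×2.04×0.391 = 0.750 mol/dm³.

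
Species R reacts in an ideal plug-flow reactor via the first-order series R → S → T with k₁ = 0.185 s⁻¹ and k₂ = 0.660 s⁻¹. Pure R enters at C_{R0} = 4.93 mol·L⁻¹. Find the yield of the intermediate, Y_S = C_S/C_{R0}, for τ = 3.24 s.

For first-order series with pure R initially, C_S(τ) = k₁C_{R0}/(k₂−k₁)·(e^(−k₁τ) − e^(−k₂τ)).
e^(−k₁τ) = e^(−0.185×3.24) = e^(−0.5994) = 0.5491; e^(−k₂τ) = e^(−2.138) = 0.1178.
C_S = 0.185×4.93/(0.660−0.185) × (0.5491−0.1178) = 1.920×0.4313 = 0.8281 mol·L⁻¹.
Y_S = C_S/C_{R0} = 0.8281/4.93 = 0.168.

0.168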